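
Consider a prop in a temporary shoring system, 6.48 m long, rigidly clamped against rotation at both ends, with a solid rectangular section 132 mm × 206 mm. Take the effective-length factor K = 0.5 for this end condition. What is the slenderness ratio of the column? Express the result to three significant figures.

λ ≈ 85.0

For a rectangle r_min = b/√12 = 132/√12 = 38.11 mm
L_e = K·L = 0.5 × 6.48 m = 3.240 m = 3240.0 mm
λ = L_e / r_min = 3240.0 / 38.11 = 85.0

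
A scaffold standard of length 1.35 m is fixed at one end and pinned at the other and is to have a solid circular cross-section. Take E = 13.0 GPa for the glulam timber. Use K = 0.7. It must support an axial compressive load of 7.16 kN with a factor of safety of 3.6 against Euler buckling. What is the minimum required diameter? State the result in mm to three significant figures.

Required P_cr = n·P = 3.6 × 7.16 = 25.78 kN
L_e = K·L = 0.7 × 1.35 = 0.9450 m
Required I = P_cr·L_e²/(π²E) = 2.578×10^4 × 0.9450² / (π² × 1.30×10^10) = 1.794×10^-7 m⁴
I_req = 1.794×10^5 mm⁴
Solid circle: I = πd⁴/64  ⇒  d = (64I/π)^(1/4) = (64×1.794×10^5/π)^(1/4) = 43.7 mm

d ≈ 43.7 mm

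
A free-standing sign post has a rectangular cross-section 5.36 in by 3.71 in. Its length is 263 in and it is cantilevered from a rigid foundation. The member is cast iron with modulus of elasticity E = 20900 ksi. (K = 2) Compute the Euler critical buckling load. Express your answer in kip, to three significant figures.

P_cr ≈ 17.0 kip

Buckling occurs about the weak axis: I_min = h·b³/12 with b = 3.71 in (the shorter side).
I_min = 5.36×3.71³/12 = 22.81 in⁴
Effective length L_e = K·L = 2 × 263 = 526.0 in
P_cr = π²EI / L_e² = π² × 20900×10³ × 22.81 / 526.0² = 1.701×10^4 lb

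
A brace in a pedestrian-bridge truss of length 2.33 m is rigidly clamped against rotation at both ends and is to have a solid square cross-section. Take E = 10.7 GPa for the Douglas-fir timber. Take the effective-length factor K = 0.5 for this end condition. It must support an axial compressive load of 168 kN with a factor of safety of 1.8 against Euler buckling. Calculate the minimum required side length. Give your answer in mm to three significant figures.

Required P_cr = n·P = 1.8 × 168 = 302.4 kN
L_e = K·L = 0.5 × 2.33 = 1.165 m
Required I = P_cr·L_e²/(π²E) = 3.024×10^5 × 1.165² / (π² × 1.07×10^10) = 3.886×10^-6 m⁴
I_req = 3.886×10^6 mm⁴
Solid square: I = a⁴/12  ⇒  a = (12I)^(1/4) = (12×3.886×10^6)^(1/4) = 82.6 mm

a ≈ 82.6 mm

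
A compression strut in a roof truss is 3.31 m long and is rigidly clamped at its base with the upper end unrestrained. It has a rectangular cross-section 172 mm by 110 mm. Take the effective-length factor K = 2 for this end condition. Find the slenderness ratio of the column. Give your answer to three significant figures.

λ ≈ 208

Buckling occurs about the weak axis: I_min = h·b³/12 with b = 110 mm (the shorter side).
I_min = 172×110³/12 = 1.908×10^7 mm⁴
A = 1.892×10^4 mm²;  r_min = √(I/A) = √(1.908×10^7/1.892×10^4) = 31.75 mm
L_e = K·L = 2 × 3.31 m = 6.620 m = 6620.0 mm
λ = L_e / r_min = 6620.0 / 31.75 = 208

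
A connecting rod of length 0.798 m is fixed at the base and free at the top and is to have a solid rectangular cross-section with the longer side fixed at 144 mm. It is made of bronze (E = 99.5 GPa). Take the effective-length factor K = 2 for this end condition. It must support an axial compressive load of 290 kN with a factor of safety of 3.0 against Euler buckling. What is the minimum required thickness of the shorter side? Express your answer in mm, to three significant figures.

b ≈ 57.3 mm

Required P_cr = n·P = 3.0 × 290 = 870.0 kN
L_e = K·L = 2 × 0.798 = 1.596 m
Required I = P_cr·L_e²/(π²E) = 8.700×10^5 × 1.596² / (π² × 9.95×10^10) = 2.257×10^-6 m⁴
I_req = 2.257×10^6 mm⁴
Rectangle, weak axis: I_min = h·b³/12 with h = 144 mm fixed  ⇒  b = (12I/h)^(1/3) = 57.3 mm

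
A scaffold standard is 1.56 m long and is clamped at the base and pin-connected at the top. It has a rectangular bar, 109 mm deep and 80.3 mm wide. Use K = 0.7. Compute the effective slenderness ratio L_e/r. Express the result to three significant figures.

Buckling occurs about the weak axis: I_min = h·b³/12 with b = 80.3 mm (the shorter side).
I_min = 109×80.3³/12 = 4.703×10^6 mm⁴
A = 8.753×10^3 mm²;  r_min = √(I/A) = √(4.703×10^6/8.753×10^3) = 23.18 mm
L_e = K·L = 0.7 × 1.56 m = 1.092 m = 1092.0 mm
λ = L_e / r_min = 1092.0 / 23.18 = 47.1

λ ≈ 47.1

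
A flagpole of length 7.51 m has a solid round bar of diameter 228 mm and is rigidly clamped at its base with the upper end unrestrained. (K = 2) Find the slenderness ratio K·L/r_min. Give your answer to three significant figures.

λ ≈ 264

For a solid circle r = d/4 = 228/4 = 57.00 mm
L_e = K·L = 2 × 7.51 m = 15.02 m = 15020 mm
λ = L_e / r_min = 15020 / 57.00 = 264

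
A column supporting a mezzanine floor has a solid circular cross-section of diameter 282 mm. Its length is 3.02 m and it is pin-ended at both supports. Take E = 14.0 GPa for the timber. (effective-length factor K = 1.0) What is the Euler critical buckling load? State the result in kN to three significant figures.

I = πd⁴/64 = π×282⁴/64 = 3.104×10^8 mm⁴
I = 3.104×10^8 mm⁴ = 3.104×10^-4 m⁴
Effective length L_e = K·L = 1 × 3.02 = 3.020 m
P_cr = π²EI / L_e² = π² × 14.0×10⁹ × 3.104×10^-4 / 3.020² = 4.703×10^6 N

P_cr ≈ 4700 kN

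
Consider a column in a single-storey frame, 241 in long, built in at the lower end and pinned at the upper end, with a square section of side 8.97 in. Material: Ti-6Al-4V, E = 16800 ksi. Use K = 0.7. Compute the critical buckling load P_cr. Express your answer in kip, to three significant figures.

P_cr ≈ 3140 kip

I = a⁴/12 = 8.97⁴/12 = 539.5 in⁴
Effective length L_e = K·L = 0.7 × 241 = 168.7 in
P_cr = π²EI / L_e² = π² × 16800×10³ × 539.5 / 168.7² = 3.143×10^6 lb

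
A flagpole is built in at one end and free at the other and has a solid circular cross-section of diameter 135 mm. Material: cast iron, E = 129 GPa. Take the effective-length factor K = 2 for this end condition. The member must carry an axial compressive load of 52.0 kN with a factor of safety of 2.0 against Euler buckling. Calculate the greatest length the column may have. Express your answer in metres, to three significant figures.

I = πd⁴/64 = π×135⁴/64 = 1.630×10^7 mm⁴
I = 1.630×10^-5 m⁴
Required critical load P_cr = n·P = 2.0 × 52.0 = 104.0 kN = 1.040×10^5 N
From P_cr = π²EI/(K·L)²:  L = (1/K)·√(π²EI/P_cr) = (1/2)·√(π²×1.29×10^11×1.630×10^-5/1.040×10^5)
L = 7.06 m

L_max ≈ 7.06 m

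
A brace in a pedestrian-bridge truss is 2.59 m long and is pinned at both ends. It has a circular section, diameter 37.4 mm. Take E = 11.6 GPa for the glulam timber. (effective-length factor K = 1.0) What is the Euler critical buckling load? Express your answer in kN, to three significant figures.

P_cr ≈ 1.64 kN

I = πd⁴/64 = π×37.4⁴/64 = 9.604×10^4 mm⁴
I = 9.604×10^4 mm⁴ = 9.604×10^-8 m⁴
Effective length L_e = K·L = 1 × 2.59 = 2.590 m
P_cr = π²EI / L_e² = π² × 11.6×10⁹ × 9.604×10^-8 / 2.590² = 1.639×10^3 N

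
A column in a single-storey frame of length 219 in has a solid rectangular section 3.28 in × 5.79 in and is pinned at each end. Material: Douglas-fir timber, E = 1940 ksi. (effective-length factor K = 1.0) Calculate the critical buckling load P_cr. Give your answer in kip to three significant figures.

P_cr ≈ 6.80 kip

Buckling occurs about the weak axis: I_min = h·b³/12 with b = 3.28 in (the shorter side).
I_min = 5.79×3.28³/12 = 17.03 in⁴
Effective length L_e = K·L = 1 × 219 = 219.0 in
P_cr = π²EI / L_e² = π² × 1940×10³ × 17.03 / 219.0² = 6.797×10^3 lb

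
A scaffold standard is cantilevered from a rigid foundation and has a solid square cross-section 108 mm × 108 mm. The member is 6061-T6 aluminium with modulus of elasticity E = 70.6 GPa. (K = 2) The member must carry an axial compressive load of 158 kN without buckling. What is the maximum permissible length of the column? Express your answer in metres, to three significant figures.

L_max ≈ 3.54 m

I = a⁴/12 = 108⁴/12 = 1.134×10^7 mm⁴
I = 1.134×10^-5 m⁴
At the buckling limit P_cr = P = 1.580×10^5 N
From P_cr = π²EI/(K·L)²:  L = (1/K)·√(π²EI/P_cr) = (1/2)·√(π²×7.06×10^10×1.134×10^-5/1.580×10^5)
L = 3.54 m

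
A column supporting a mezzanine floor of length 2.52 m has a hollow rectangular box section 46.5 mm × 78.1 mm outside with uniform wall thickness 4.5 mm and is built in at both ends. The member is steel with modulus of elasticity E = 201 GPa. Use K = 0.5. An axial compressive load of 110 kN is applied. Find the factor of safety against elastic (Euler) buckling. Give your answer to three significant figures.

Inner dimensions: h_i = 78.1 − 2×4.5 = 69.10 mm, b_i = 46.5 − 2×4.5 = 37.50 mm
Weak-axis I_min = (h_o·b_o³ − h_i·b_i³)/12 with b_o = 46.5, b_i = 37.50 mm (shorter outer/inner sides).
I_min = (78.1×46.5³ − 69.10×37.50³)/12 = 3.507×10^5 mm⁴
I = 3.507×10^5 mm⁴ = 3.507×10^-7 m⁴
Effective length L_e = K·L = 0.5 × 2.52 = 1.260 m
P_cr = π²EI / L_e² = π² × 201×10⁹ × 3.507×10^-7 / 1.260² = 4.382×10^5 N
Factor of safety n = P_cr / P = 438.24 / 110 = 3.98

n ≈ 3.98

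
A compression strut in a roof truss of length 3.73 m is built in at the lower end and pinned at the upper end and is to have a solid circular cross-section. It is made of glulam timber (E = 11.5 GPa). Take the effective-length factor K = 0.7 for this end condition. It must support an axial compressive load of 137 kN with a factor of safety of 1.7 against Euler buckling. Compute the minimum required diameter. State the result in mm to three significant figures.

d ≈ 130 mm

Required P_cr = n·P = 1.7 × 137 = 232.9 kN
L_e = K·L = 0.7 × 3.73 = 2.611 m
Required I = P_cr·L_e²/(π²E) = 2.329×10^5 × 2.611² / (π² × 1.15×10^10) = 1.399×10^-5 m⁴
I_req = 1.399×10^7 mm⁴
Solid circle: I = πd⁴/64  ⇒  d = (64I/π)^(1/4) = (64×1.399×10^7/π)^(1/4) = 130 mm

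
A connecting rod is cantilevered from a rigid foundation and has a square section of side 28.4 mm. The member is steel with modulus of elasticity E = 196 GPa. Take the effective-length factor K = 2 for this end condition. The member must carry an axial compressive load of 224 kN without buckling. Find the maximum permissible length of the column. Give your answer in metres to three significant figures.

I = a⁴/12 = 28.4⁴/12 = 5.421×10^4 mm⁴
I = 5.421×10^-8 m⁴
At the buckling limit P_cr = P = 2.240×10^5 N
From P_cr = π²EI/(K·L)²:  L = (1/K)·√(π²EI/P_cr) = (1/2)·√(π²×1.96×10^11×5.421×10^-8/2.240×10^5)
L = 0.342 m

L_max ≈ 0.342 m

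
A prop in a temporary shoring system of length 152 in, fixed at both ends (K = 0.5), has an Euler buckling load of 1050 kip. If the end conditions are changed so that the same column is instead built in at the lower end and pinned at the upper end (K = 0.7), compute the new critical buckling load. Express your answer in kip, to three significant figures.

P_cr ≈ 536 kip

P_cr ∝ 1/K², so P_cr,new = P_cr,old × (K_old/K_new)² = 1050 × (0.5/0.7)²
= 1050 × 0.5102 = 536 kip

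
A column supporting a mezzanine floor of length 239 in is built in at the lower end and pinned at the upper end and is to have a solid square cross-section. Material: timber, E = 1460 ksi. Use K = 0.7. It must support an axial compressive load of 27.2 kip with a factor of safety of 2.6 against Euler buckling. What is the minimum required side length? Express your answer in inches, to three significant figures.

Required P_cr = n·P = 2.6 × 27.2 = 70.72 kip
L_e = K·L = 0.7 × 239 = 167.3 in
Required I = P_cr·L_e²/(π²E) = 7.072×10^4 × 167.3² / (π² × 1.46×10^6) = 137.4 in⁴
Solid square: I = a⁴/12  ⇒  a = (12I)^(1/4) = (12×137.4)^(1/4) = 6.37 in

a ≈ 6.37 in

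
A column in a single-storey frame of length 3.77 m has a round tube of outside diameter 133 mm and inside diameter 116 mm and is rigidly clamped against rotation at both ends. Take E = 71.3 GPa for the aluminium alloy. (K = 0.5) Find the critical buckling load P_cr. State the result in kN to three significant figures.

P_cr ≈ 1280 kN

d_o = 133 mm, d_i = 116 mm
I = π(d_o⁴ − d_i⁴)/64 = π(133⁴ − 116.0⁴)/64 = 6.472×10^6 mm⁴
I = 6.472×10^6 mm⁴ = 6.472×10^-6 m⁴
Effective length L_e = K·L = 0.5 × 3.77 = 1.885 m
P_cr = π²EI / L_e² = π² × 71.3×10⁹ × 6.472×10^-6 / 1.885² = 1.282×10^6 N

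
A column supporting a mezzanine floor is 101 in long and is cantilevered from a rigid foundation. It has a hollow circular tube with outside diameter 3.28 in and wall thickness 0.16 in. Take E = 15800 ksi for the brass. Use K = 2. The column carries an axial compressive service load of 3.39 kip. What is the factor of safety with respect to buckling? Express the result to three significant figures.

n ≈ 2.16

Inner diameter d_i = 3.28 − 2×0.16 = 2.960 in
I = π(d_o⁴ − d_i⁴)/64 = π(3.28⁴ − 2.960⁴)/64 = 1.913 in⁴
Effective length L_e = K·L = 2 × 101 = 202.0 in
P_cr = π²EI / L_e² = π² × 15800×10³ × 1.913 / 202.0² = 7.312×10^3 lb
Factor of safety n = P_cr / P = 7.3120 / 3.39 = 2.16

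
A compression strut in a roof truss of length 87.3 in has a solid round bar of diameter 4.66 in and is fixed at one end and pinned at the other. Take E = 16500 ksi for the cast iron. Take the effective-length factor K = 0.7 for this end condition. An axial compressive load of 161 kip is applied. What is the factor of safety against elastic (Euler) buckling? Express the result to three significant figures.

n ≈ 6.27

I = πd⁴/64 = π×4.66⁴/64 = 23.15 in⁴
Effective length L_e = K·L = 0.7 × 87.3 = 61.11 in
P_cr = π²EI / L_e² = π² × 16500×10³ × 23.15 / 61.11² = 1.009×10^6 lb
Factor of safety n = P_cr / P = 1009.4 / 161 = 6.27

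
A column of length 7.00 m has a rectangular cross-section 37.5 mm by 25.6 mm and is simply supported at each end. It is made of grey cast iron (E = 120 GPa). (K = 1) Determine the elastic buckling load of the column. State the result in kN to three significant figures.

P_cr ≈ 1.27 kN

Buckling occurs about the weak axis: I_min = h·b³/12 with b = 25.6 mm (the shorter side).
I_min = 37.5×25.6³/12 = 5.243×10^4 mm⁴
I = 5.243×10^4 mm⁴ = 5.243×10^-8 m⁴
Effective length L_e = K·L = 1 × 7.00 = 7.000 m
P_cr = π²EI / L_e² = π² × 120×10⁹ × 5.243×10^-8 / 7.000² = 1.267×10^3 N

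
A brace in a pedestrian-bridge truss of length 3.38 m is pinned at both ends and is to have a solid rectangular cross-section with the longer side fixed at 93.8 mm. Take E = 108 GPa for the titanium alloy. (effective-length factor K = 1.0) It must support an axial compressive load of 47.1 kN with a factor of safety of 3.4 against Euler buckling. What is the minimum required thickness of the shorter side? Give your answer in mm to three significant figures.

b ≈ 60.3 mm

Required P_cr = n·P = 3.4 × 47.1 = 160.1 kN
L_e = K·L = 1 × 3.38 = 3.380 m
Required I = P_cr·L_e²/(π²E) = 1.601×10^5 × 3.380² / (π² × 1.08×10^11) = 1.716×10^-6 m⁴
I_req = 1.716×10^6 mm⁴
Rectangle, weak axis: I_min = h·b³/12 with h = 93.8 mm fixed  ⇒  b = (12I/h)^(1/3) = 60.3 mm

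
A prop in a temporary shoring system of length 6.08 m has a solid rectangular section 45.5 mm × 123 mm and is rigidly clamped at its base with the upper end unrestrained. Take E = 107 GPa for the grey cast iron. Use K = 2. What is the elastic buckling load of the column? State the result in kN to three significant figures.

P_cr ≈ 6.90 kN

Buckling occurs about the weak axis: I_min = h·b³/12 with b = 45.5 mm (the shorter side).
I_min = 123×45.5³/12 = 9.655×10^5 mm⁴
I = 9.655×10^5 mm⁴ = 9.655×10^-7 m⁴
Effective length L_e = K·L = 2 × 6.08 = 12.16 m
P_cr = π²EI / L_e² = π² × 107×10⁹ × 9.655×10^-7 / 12.16² = 6.896×10^3 N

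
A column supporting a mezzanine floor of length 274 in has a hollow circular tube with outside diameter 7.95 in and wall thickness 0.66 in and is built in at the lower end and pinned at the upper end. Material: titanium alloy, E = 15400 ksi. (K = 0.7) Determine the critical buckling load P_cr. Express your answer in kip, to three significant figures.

P_cr ≈ 418 kip

Inner diameter d_i = 7.95 − 2×0.66 = 6.630 in
I = π(d_o⁴ − d_i⁴)/64 = π(7.95⁴ − 6.630⁴)/64 = 101.2 in⁴
Effective length L_e = K·L = 0.7 × 274 = 191.8 in
P_cr = π²EI / L_e² = π² × 15400×10³ × 101.2 / 191.8² = 4.183×10^5 lb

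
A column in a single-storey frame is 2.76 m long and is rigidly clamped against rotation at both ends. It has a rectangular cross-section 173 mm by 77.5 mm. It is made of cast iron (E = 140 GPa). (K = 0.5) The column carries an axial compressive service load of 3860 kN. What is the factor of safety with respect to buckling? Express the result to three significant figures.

n ≈ 1.26

Buckling occurs about the weak axis: I_min = h·b³/12 with b = 77.5 mm (the shorter side).
I_min = 173×77.5³/12 = 6.711×10^6 mm⁴
I = 6.711×10^6 mm⁴ = 6.711×10^-6 m⁴
Effective length L_e = K·L = 0.5 × 2.76 = 1.380 m
P_cr = π²EI / L_e² = π² × 140×10⁹ × 6.711×10^-6 / 1.380² = 4.869×10^6 N
Factor of safety n = P_cr / P = 4869.0 / 3860 = 1.26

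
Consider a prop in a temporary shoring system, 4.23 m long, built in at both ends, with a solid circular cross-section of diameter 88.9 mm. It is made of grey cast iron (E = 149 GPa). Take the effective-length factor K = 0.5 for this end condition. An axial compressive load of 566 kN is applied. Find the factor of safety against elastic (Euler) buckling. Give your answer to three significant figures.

I = πd⁴/64 = π×88.9⁴/64 = 3.066×10^6 mm⁴
I = 3.066×10^6 mm⁴ = 3.066×10^-6 m⁴
Effective length L_e = K·L = 0.5 × 4.23 = 2.115 m
P_cr = π²EI / L_e² = π² × 149×10⁹ × 3.066×10^-6 / 2.115² = 1.008×10^6 N
Factor of safety n = P_cr / P = 1008.0 / 566 = 1.78

n ≈ 1.78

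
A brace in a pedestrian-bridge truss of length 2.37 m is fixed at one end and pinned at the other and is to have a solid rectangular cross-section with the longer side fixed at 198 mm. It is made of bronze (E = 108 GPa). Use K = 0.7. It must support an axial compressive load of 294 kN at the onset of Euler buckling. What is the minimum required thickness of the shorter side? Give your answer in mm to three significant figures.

L_e = K·L = 0.7 × 2.37 = 1.659 m
Required I = P_cr·L_e²/(π²E) = 2.940×10^5 × 1.659² / (π² × 1.08×10^11) = 7.591×10^-7 m⁴
I_req = 7.591×10^5 mm⁴
Rectangle, weak axis: I_min = h·b³/12 with h = 198 mm fixed  ⇒  b = (12I/h)^(1/3) = 35.8 mm

b ≈ 35.8 mm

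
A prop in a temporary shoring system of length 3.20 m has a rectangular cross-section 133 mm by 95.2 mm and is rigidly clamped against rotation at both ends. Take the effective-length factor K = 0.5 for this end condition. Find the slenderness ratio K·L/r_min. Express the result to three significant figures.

For a rectangle r_min = b/√12 = 95.2/√12 = 27.48 mm
L_e = K·L = 0.5 × 3.20 m = 1.600 m = 1600.0 mm
λ = L_e / r_min = 1600.0 / 27.48 = 58.2

λ ≈ 58.2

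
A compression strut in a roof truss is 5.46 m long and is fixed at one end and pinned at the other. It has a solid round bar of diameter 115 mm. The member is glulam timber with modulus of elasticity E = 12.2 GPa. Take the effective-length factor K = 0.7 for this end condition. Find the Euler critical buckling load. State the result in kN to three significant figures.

P_cr ≈ 70.8 kN

I = πd⁴/64 = π×115⁴/64 = 8.585×10^6 mm⁴
I = 8.585×10^6 mm⁴ = 8.585×10^-6 m⁴
Effective length L_e = K·L = 0.7 × 5.46 = 3.822 m
P_cr = π²EI / L_e² = π² × 12.2×10⁹ × 8.585×10^-6 / 3.822² = 7.077×10^4 N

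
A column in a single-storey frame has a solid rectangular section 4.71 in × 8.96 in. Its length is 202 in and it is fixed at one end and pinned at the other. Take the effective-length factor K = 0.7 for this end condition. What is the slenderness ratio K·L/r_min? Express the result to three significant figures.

λ ≈ 104

For a rectangle r_min = b/√12 = 4.71/√12 = 1.360 in
L_e = K·L = 0.7 × 202 = 141.4 in
λ = L_e / r_min = 141.40 / 1.360 = 104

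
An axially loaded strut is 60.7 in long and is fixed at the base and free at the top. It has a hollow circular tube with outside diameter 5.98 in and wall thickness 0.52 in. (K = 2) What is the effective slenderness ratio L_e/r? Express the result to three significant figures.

Inner diameter d_i = 5.98 − 2×0.52 = 4.940 in
I = π(d_o⁴ − d_i⁴)/64 = π(5.98⁴ − 4.940⁴)/64 = 33.54 in⁴
A = 8.920 in²;  r_min = √(I/A) = √(33.54/8.920) = 1.939 in
L_e = K·L = 2 × 60.7 = 121.4 in
λ = L_e / r_min = 121.40 / 1.939 = 62.6

λ ≈ 62.6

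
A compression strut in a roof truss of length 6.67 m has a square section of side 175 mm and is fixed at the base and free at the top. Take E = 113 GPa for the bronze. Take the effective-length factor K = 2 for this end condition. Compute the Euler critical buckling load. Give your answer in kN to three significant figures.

I = a⁴/12 = 175⁴/12 = 7.816×10^7 mm⁴
I = 7.816×10^7 mm⁴ = 7.816×10^-5 m⁴
Effective length L_e = K·L = 2 × 6.67 = 13.34 m
P_cr = π²EI / L_e² = π² × 113×10⁹ × 7.816×10^-5 / 13.34² = 4.898×10^5 N

P_cr ≈ 490 kN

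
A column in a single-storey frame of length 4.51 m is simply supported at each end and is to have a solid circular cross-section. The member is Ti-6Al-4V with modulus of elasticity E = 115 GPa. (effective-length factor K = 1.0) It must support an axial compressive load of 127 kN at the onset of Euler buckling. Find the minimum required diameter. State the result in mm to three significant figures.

d ≈ 82.5 mm

L_e = K·L = 1 × 4.51 = 4.510 m
Required I = P_cr·L_e²/(π²E) = 1.270×10^5 × 4.510² / (π² × 1.15×10^11) = 2.276×10^-6 m⁴
I_req = 2.276×10^6 mm⁴
Solid circle: I = πd⁴/64  ⇒  d = (64I/π)^(1/4) = (64×2.276×10^6/π)^(1/4) = 82.5 mm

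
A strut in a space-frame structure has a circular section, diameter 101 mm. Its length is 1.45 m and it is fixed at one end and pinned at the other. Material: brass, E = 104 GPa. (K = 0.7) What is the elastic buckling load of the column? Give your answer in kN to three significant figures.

P_cr ≈ 5090 kN

I = πd⁴/64 = π×101⁴/64 = 5.108×10^6 mm⁴
I = 5.108×10^6 mm⁴ = 5.108×10^-6 m⁴
Effective length L_e = K·L = 0.7 × 1.45 = 1.015 m
P_cr = π²EI / L_e² = π² × 104×10⁹ × 5.108×10^-6 / 1.015² = 5.089×10^6 N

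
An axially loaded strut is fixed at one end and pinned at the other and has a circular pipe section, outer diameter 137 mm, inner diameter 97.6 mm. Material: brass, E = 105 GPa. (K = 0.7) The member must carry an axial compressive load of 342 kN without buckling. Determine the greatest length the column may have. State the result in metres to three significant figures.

L_max ≈ 8.91 m

d_o = 137 mm, d_i = 97.6 mm
I = π(d_o⁴ − d_i⁴)/64 = π(137⁴ − 97.60⁴)/64 = 1.284×10^7 mm⁴
I = 1.284×10^-5 m⁴
At the buckling limit P_cr = P = 3.420×10^5 N
From P_cr = π²EI/(K·L)²:  L = (1/K)·√(π²EI/P_cr) = (1/0.7)·√(π²×1.05×10^11×1.284×10^-5/3.420×10^5)
L = 8.91 m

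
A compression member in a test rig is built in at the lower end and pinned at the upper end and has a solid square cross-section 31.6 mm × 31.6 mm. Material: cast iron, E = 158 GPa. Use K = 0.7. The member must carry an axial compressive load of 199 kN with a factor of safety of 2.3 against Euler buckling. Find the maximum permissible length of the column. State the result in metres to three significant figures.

L_max ≈ 0.760 m

I = a⁴/12 = 31.6⁴/12 = 8.309×10^4 mm⁴
I = 8.309×10^-8 m⁴
Required critical load P_cr = n·P = 2.3 × 199 = 457.7 kN = 4.577×10^5 N
From P_cr = π²EI/(K·L)²:  L = (1/K)·√(π²EI/P_cr) = (1/0.7)·√(π²×1.58×10^11×8.309×10^-8/4.577×10^5)
L = 0.760 m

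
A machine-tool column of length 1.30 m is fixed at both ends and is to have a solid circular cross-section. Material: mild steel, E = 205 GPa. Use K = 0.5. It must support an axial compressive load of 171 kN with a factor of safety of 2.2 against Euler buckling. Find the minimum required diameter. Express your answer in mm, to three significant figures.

Required P_cr = n·P = 2.2 × 171 = 376.2 kN
L_e = K·L = 0.5 × 1.30 = 0.6500 m
Required I = P_cr·L_e²/(π²E) = 3.762×10^5 × 0.6500² / (π² × 2.05×10^11) = 7.856×10^-8 m⁴
I_req = 7.856×10^4 mm⁴
Solid circle: I = πd⁴/64  ⇒  d = (64I/π)^(1/4) = (64×7.856×10^4/π)^(1/4) = 35.6 mm

d ≈ 35.6 mm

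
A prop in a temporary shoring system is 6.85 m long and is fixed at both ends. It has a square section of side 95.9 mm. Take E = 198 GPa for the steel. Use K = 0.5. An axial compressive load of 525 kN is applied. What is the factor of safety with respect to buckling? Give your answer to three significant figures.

n ≈ 2.24

I = a⁴/12 = 95.9⁴/12 = 7.048×10^6 mm⁴
I = 7.048×10^6 mm⁴ = 7.048×10^-6 m⁴
Effective length L_e = K·L = 0.5 × 6.85 = 3.425 m
P_cr = π²EI / L_e² = π² × 198×10⁹ × 7.048×10^-6 / 3.425² = 1.174×10^6 N
Factor of safety n = P_cr / P = 1174.2 / 525 = 2.24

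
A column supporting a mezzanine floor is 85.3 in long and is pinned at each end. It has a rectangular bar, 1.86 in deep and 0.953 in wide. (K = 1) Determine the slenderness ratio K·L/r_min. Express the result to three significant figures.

λ ≈ 310

For a rectangle r_min = b/√12 = 0.953/√12 = 0.2751 in
L_e = K·L = 1 × 85.3 = 85.30 in
λ = L_e / r_min = 85.300 / 0.2751 = 310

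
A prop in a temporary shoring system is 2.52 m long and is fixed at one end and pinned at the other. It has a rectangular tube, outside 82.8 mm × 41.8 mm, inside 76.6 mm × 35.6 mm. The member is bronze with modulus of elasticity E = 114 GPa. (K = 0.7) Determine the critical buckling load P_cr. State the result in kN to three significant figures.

Weak-axis I_min = (h_o·b_o³ − h_i·b_i³)/12 with b_o = 41.8, b_i = 35.60 mm (shorter outer/inner sides).
I_min = (82.8×41.8³ − 76.60×35.60³)/12 = 2.159×10^5 mm⁴
I = 2.159×10^5 mm⁴ = 2.159×10^-7 m⁴
Effective length L_e = K·L = 0.7 × 2.52 = 1.764 m
P_cr = π²EI / L_e² = π² × 114×10⁹ × 2.159×10^-7 / 1.764² = 7.808×10^4 N

P_cr ≈ 78.1 kN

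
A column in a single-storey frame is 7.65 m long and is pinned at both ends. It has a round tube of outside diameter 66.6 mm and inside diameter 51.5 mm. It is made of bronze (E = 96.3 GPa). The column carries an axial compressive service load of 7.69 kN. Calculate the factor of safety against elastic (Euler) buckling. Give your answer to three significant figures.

d_o = 66.6 mm, d_i = 51.5 mm
I = π(d_o⁴ − d_i⁴)/64 = π(66.6⁴ − 51.50⁴)/64 = 6.205×10^5 mm⁴
I = 6.205×10^5 mm⁴ = 6.205×10^-7 m⁴
Effective length L_e = K·L = 1 × 7.65 = 7.650 m
P_cr = π²EI / L_e² = π² × 96.3×10⁹ × 6.205×10^-7 / 7.650² = 1.008×10^4 N
Factor of safety n = P_cr / P = 10.077 / 7.69 = 1.31

n ≈ 1.31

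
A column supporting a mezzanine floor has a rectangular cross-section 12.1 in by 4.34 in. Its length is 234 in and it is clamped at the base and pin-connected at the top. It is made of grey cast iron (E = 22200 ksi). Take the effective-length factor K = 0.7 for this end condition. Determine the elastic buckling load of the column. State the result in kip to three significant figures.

P_cr ≈ 673 kip

Buckling occurs about the weak axis: I_min = h·b³/12 with b = 4.34 in (the shorter side).
I_min = 12.1×4.34³/12 = 82.43 in⁴
Effective length L_e = K·L = 0.7 × 234 = 163.8 in
P_cr = π²EI / L_e² = π² × 22200×10³ × 82.43 / 163.8² = 6.731×10^5 lb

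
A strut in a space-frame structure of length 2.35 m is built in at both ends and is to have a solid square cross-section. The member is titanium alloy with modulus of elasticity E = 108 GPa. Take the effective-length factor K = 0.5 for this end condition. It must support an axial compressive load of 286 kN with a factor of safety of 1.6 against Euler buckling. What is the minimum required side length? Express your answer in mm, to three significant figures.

Required P_cr = n·P = 1.6 × 286 = 457.6 kN
L_e = K·L = 0.5 × 2.35 = 1.175 m
Required I = P_cr·L_e²/(π²E) = 4.576×10^5 × 1.175² / (π² × 1.08×10^11) = 5.927×10^-7 m⁴
I_req = 5.927×10^5 mm⁴
Solid square: I = a⁴/12  ⇒  a = (12I)^(1/4) = (12×5.927×10^5)^(1/4) = 51.6 mm

a ≈ 51.6 mm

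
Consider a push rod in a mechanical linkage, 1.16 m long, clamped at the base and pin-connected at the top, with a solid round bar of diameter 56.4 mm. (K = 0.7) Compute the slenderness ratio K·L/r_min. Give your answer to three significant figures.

λ ≈ 57.6

For a solid circle r = d/4 = 56.4/4 = 14.10 mm
L_e = K·L = 0.7 × 1.16 m = 0.8120 m = 812.00 mm
λ = L_e / r_min = 812.00 / 14.10 = 57.6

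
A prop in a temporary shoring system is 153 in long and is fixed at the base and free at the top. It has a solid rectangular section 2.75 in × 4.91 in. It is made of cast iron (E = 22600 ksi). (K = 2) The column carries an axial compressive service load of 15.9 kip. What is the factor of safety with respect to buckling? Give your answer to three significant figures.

Buckling occurs about the weak axis: I_min = h·b³/12 with b = 2.75 in (the shorter side).
I_min = 4.91×2.75³/12 = 8.509 in⁴
Effective length L_e = K·L = 2 × 153 = 306.0 in
P_cr = π²EI / L_e² = π² × 22600×10³ × 8.509 / 306.0² = 2.027×10^4 lb
Factor of safety n = P_cr / P = 20.270 / 15.9 = 1.27

n ≈ 1.27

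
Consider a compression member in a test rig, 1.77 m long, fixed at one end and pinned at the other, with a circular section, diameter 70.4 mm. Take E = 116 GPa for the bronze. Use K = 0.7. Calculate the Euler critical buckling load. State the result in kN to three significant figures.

I = πd⁴/64 = π×70.4⁴/64 = 1.206×10^6 mm⁴
I = 1.206×10^6 mm⁴ = 1.206×10^-6 m⁴
Effective length L_e = K·L = 0.7 × 1.77 = 1.239 m
P_cr = π²EI / L_e² = π² × 116×10⁹ × 1.206×10^-6 / 1.239² = 8.992×10^5 N

P_cr ≈ 899 kN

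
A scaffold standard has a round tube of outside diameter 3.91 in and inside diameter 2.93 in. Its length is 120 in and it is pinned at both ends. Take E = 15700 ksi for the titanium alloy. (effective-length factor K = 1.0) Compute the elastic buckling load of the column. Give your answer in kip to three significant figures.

P_cr ≈ 84.5 kip

d_o = 3.91 in, d_i = 2.93 in
I = π(d_o⁴ − d_i⁴)/64 = π(3.91⁴ − 2.930⁴)/64 = 7.855 in⁴
Effective length L_e = K·L = 1 × 120 = 120.0 in
P_cr = π²EI / L_e² = π² × 15700×10³ × 7.855 / 120.0² = 8.453×10^4 lb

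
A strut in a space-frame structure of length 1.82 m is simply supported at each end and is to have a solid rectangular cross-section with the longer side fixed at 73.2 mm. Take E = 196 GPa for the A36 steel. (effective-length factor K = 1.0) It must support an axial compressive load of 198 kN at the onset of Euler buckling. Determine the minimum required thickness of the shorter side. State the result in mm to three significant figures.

b ≈ 38.2 mm

L_e = K·L = 1 × 1.82 = 1.820 m
Required I = P_cr·L_e²/(π²E) = 1.980×10^5 × 1.820² / (π² × 1.96×10^11) = 3.390×10^-7 m⁴
I_req = 3.390×10^5 mm⁴
Rectangle, weak axis: I_min = h·b³/12 with h = 73.2 mm fixed  ⇒  b = (12I/h)^(1/3) = 38.2 mm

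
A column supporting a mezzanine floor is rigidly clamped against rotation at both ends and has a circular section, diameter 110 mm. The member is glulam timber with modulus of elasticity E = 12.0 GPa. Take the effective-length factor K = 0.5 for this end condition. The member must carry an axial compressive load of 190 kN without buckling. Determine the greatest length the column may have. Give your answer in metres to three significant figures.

I = πd⁴/64 = π×110⁴/64 = 7.187×10^6 mm⁴
I = 7.187×10^-6 m⁴
At the buckling limit P_cr = P = 1.900×10^5 N
From P_cr = π²EI/(K·L)²:  L = (1/K)·√(π²EI/P_cr) = (1/0.5)·√(π²×1.20×10^10×7.187×10^-6/1.900×10^5)
L = 4.23 m

L_max ≈ 4.23 m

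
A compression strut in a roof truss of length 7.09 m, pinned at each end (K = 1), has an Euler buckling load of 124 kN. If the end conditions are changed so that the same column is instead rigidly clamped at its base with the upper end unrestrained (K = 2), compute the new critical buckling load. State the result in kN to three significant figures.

P_cr ∝ 1/K², so P_cr,new = P_cr,old × (K_old/K_new)² = 124 × (1/2)²
= 124 × 0.2500 = 31.0 kN

P_cr ≈ 31.0 kN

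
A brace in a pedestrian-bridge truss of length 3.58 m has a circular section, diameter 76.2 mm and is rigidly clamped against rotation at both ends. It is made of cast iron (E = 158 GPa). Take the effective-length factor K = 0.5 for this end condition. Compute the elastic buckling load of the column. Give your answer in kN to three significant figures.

I = πd⁴/64 = π×76.2⁴/64 = 1.655×10^6 mm⁴
I = 1.655×10^6 mm⁴ = 1.655×10^-6 m⁴
Effective length L_e = K·L = 0.5 × 3.58 = 1.790 m
P_cr = π²EI / L_e² = π² × 158×10⁹ × 1.655×10^-6 / 1.790² = 8.055×10^5 N

P_cr ≈ 805 kN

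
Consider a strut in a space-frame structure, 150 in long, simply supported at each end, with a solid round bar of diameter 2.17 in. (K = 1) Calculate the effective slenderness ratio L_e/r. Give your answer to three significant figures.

λ ≈ 276

For a solid circle r = d/4 = 2.17/4 = 0.5425 in
L_e = K·L = 1 × 150 = 150.0 in
λ = L_e / r_min = 150.00 / 0.5425 = 276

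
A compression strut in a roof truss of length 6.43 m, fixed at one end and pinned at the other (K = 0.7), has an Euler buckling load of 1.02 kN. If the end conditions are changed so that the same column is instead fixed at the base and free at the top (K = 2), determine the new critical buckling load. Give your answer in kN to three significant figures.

P_cr ≈ 0.125 kN

P_cr ∝ 1/K², so P_cr,new = P_cr,old × (K_old/K_new)² = 1.02 × (0.7/2)²
= 1.02 × 0.1225 = 0.125 kN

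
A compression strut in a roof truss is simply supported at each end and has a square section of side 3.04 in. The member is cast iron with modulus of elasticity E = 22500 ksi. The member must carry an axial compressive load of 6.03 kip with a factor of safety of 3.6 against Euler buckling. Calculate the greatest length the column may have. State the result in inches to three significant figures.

L_max ≈ 270 in

I = a⁴/12 = 3.04⁴/12 = 7.117 in⁴
Required critical load P_cr = n·P = 3.6 × 6.03 = 21.71 kip = 2.171×10^4 lb
From P_cr = π²EI/(K·L)²:  L = (1/K)·√(π²EI/P_cr) = (1/1)·√(π²×2.25×10^7×7.117/2.171×10^4)
L = 270 in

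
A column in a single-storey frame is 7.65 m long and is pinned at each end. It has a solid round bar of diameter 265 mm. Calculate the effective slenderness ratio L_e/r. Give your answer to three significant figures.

For a solid circle r = d/4 = 265/4 = 66.25 mm
L_e = K·L = 1 × 7.65 m = 7.650 m = 7650.0 mm
λ = L_e / r_min = 7650.0 / 66.25 = 115

λ ≈ 115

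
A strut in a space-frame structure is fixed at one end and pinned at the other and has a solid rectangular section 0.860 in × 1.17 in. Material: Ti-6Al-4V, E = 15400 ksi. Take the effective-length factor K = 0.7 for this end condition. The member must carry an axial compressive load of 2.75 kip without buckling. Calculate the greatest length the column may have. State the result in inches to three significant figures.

L_max ≈ 83.6 in

Buckling occurs about the weak axis: I_min = h·b³/12 with b = 0.860 in (the shorter side).
I_min = 1.17×0.860³/12 = 6.202×10^-2 in⁴
At the buckling limit P_cr = P = 2.750×10^3 lb
From P_cr = π²EI/(K·L)²:  L = (1/K)·√(π²EI/P_cr) = (1/0.7)·√(π²×1.54×10^7×6.202×10^-2/2.750×10^3)
L = 83.6 in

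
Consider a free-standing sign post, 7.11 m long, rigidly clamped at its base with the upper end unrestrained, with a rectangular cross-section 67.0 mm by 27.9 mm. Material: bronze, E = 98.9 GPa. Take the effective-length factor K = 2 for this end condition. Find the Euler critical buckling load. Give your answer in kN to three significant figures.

P_cr ≈ 0.585 kN

Buckling occurs about the weak axis: I_min = h·b³/12 with b = 27.9 mm (the shorter side).
I_min = 67.0×27.9³/12 = 1.213×10^5 mm⁴
I = 1.213×10^5 mm⁴ = 1.213×10^-7 m⁴
Effective length L_e = K·L = 2 × 7.11 = 14.22 m
P_cr = π²EI / L_e² = π² × 98.9×10⁹ × 1.213×10^-7 / 14.22² = 585.3 N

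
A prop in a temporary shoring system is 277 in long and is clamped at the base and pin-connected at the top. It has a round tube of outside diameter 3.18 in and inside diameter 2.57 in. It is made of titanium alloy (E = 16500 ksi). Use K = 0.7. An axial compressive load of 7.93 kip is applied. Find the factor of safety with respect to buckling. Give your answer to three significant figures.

d_o = 3.18 in, d_i = 2.57 in
I = π(d_o⁴ − d_i⁴)/64 = π(3.18⁴ − 2.570⁴)/64 = 2.878 in⁴
Effective length L_e = K·L = 0.7 × 277 = 193.9 in
P_cr = π²EI / L_e² = π² × 16500×10³ × 2.878 / 193.9² = 1.247×10^4 lb
Factor of safety n = P_cr / P = 12.467 / 7.93 = 1.57

n ≈ 1.57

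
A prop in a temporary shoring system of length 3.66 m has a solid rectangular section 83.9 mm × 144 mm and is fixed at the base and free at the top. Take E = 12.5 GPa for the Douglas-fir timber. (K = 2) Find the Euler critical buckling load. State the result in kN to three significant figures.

Buckling occurs about the weak axis: I_min = h·b³/12 with b = 83.9 mm (the shorter side).
I_min = 144×83.9³/12 = 7.087×10^6 mm⁴
I = 7.087×10^6 mm⁴ = 7.087×10^-6 m⁴
Effective length L_e = K·L = 2 × 3.66 = 7.320 m
P_cr = π²EI / L_e² = π² × 12.5×10⁹ × 7.087×10^-6 / 7.320² = 1.632×10^4 N

P_cr ≈ 16.3 kN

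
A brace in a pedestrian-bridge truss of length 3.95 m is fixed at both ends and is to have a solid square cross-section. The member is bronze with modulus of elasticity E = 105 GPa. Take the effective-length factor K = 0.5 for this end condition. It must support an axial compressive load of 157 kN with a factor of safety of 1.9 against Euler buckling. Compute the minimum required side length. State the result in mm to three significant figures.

Required P_cr = n·P = 1.9 × 157 = 298.3 kN
L_e = K·L = 0.5 × 3.95 = 1.975 m
Required I = P_cr·L_e²/(π²E) = 2.983×10^5 × 1.975² / (π² × 1.05×10^11) = 1.123×10^-6 m⁴
I_req = 1.123×10^6 mm⁴
Solid square: I = a⁴/12  ⇒  a = (12I)^(1/4) = (12×1.123×10^6)^(1/4) = 60.6 mm

a ≈ 60.6 mm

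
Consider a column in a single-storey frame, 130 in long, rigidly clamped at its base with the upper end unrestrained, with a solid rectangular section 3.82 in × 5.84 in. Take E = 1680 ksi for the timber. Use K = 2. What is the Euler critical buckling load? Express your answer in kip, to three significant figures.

P_cr ≈ 6.65 kip

Buckling occurs about the weak axis: I_min = h·b³/12 with b = 3.82 in (the shorter side).
I_min = 5.84×3.82³/12 = 27.13 in⁴
Effective length L_e = K·L = 2 × 130 = 260.0 in
P_cr = π²EI / L_e² = π² × 1680×10³ × 27.13 / 260.0² = 6.654×10^3 lb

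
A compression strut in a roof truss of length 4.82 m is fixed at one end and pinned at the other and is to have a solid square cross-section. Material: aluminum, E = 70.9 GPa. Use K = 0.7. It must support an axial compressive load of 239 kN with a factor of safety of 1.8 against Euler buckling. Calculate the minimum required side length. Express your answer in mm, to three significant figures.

Required P_cr = n·P = 1.8 × 239 = 430.2 kN
L_e = K·L = 0.7 × 4.82 = 3.374 m
Required I = P_cr·L_e²/(π²E) = 4.302×10^5 × 3.374² / (π² × 7.09×10^10) = 6.999×10^-6 m⁴
I_req = 6.999×10^6 mm⁴
Solid square: I = a⁴/12  ⇒  a = (12I)^(1/4) = (12×6.999×10^6)^(1/4) = 95.7 mm

a ≈ 95.7 mm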